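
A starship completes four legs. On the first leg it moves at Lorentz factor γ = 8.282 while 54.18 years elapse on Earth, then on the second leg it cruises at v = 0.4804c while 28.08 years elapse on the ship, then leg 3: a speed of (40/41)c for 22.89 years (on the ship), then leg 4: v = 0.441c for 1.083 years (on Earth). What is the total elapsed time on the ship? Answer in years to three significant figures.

Leg 1: γ = 8.282; τ_1 = 54.18/8.282 = 6.542 years.
Leg 2: 28.08 years is already measured on the ship.
Leg 3: 22.89 years is already measured on the ship.
Leg 4: γ = 1/√(1 − 0.441²) = 1/√0.8055 = 1.114; τ_4 = 1.083/1.114 = 0.9720 years.
Total: 6.542 + 28.08 + 22.89 + 0.9720 years.

τ = 58.5 years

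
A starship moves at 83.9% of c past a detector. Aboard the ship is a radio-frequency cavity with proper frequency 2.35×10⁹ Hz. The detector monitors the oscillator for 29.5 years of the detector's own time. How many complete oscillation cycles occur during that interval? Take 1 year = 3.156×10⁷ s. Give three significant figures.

β = 0.839; γ = 1/√(1 − 0.839²) = 1/√0.2961 = 1.838
During 29.5 years of lab time, the oscillator's proper time advances by τ = Δt/γ = 29.5/1.838 = 16.05 years = 5.066×10⁸ s.
N = f × τ = 2.35×10⁹ × 5.066×10⁸ = 1.191×10¹⁸.

N = 1.19×10¹⁸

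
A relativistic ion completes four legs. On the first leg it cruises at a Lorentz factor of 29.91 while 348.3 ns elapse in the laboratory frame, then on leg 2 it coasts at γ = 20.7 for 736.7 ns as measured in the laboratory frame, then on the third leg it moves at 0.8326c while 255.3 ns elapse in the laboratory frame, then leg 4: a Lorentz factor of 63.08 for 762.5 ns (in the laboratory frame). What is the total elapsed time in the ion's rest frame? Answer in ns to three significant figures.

τ = 201 ns

Leg 1: γ = 29.91; τ_1 = 348.3/29.91 = 11.64 ns.
Leg 2: γ = 20.7; τ_2 = 736.7/20.70 = 35.59 ns.
Leg 3: γ = 1/√(1 − 0.8326²) = 1/√0.3068 = 1.805; τ_3 = 255.3/1.805 = 141.4 ns.
Leg 4: γ = 63.08; τ_4 = 762.5/63.08 = 12.09 ns.
Total: 11.64 + 35.59 + 141.4 + 12.09 ns.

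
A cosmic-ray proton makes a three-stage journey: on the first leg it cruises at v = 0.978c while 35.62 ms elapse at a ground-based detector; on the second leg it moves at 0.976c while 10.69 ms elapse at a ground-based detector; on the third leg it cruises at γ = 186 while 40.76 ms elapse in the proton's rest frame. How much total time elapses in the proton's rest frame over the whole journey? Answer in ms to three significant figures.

Leg 1: γ = 1/√(1 − 0.978²) = 1/√0.04352 = 4.794; τ_1 = 35.62/4.794 = 7.431 ms.
Leg 2: γ = 1/√(1 − 0.976²) = 1/√0.04742 = 4.592; τ_2 = 10.69/4.592 = 2.328 ms.
Leg 3: 40.76 ms is already measured in the proton's rest frame.
Total: 7.431 + 2.328 + 40.76 ms.

τ = 50.5 ms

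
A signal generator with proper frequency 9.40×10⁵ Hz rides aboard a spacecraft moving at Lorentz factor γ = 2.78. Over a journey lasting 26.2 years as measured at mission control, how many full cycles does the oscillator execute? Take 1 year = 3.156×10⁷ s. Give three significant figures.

N = 2.80×10¹⁴

γ = 2.78
The oscillator's own cycle count is N = f × τ where τ is the proper time aboard the spacecraft. τ = Δt/γ = 26.2/2.780 = 9.424 years = 2.974×10⁸ s.
N = 9.40×10⁵ × 2.974×10⁸ = 2.796×10¹⁴.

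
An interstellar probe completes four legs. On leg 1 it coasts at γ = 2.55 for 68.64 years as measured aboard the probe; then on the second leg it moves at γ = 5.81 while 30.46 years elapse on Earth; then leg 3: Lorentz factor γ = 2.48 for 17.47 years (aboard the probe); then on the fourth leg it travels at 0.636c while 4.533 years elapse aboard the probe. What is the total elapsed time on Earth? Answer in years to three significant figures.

Leg 1: γ = 2.55; Δt_1 = 2.550 × 68.64 = 175.0 years.
Leg 2: 30.46 years is already measured on Earth.
Leg 3: γ = 2.48; Δt_3 = 2.480 × 17.47 = 43.33 years.
Leg 4: γ = 1/√(1 − 0.636²) = 1/√0.5955 = 1.296; Δt_4 = 1.296 × 4.533 = 5.874 years.
Total: 175.0 + 30.46 + 43.33 + 5.874 years.

Δt = 255 years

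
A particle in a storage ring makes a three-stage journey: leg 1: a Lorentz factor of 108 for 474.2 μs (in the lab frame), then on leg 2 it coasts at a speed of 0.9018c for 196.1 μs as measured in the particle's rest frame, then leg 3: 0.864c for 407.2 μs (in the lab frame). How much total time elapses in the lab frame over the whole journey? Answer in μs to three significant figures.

Leg 1: 474.2 μs is already measured in the lab frame.
Leg 2: γ = 1/√(1 − 0.9018²) = 1/√0.1868 = 2.314; Δt_2 = 2.314 × 196.1 = 453.8 μs.
Leg 3: 407.2 μs is already measured in the lab frame.
Total: 474.2 + 453.8 + 407.2 μs.

Δt = 1340 μs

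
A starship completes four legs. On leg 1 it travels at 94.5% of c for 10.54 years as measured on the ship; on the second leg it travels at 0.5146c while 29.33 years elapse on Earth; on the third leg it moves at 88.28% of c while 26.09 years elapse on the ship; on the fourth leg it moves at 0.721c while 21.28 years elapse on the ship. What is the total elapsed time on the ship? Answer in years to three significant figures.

τ = 83.1 years

Leg 1: 10.54 years is already measured on the ship.
Leg 2: γ = 1/√(1 − 0.5146²) = 1/√0.7352 = 1.166; τ_2 = 29.33/1.166 = 25.15 years.
Leg 3: 26.09 years is already measured on the ship.
Leg 4: 21.28 years is already measured on the ship.
Total: 10.54 + 25.15 + 26.09 + 21.28 years.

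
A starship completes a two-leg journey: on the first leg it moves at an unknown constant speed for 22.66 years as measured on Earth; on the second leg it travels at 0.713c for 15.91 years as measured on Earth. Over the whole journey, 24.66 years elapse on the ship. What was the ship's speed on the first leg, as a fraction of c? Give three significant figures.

Leg 1: speed unknown; τ_1 = 22.66/γ_1.
Leg 2: γ = 1/√(1 − 0.713²) = 1/√0.4916 = 1.426; τ_2 = 15.91/1.426 = 11.16 years.
Total proper time: τ_1 + 11.16 = 24.66, so τ_1 = 24.66 − 11.16 = 13.50 years.
γ_1 = 22.66/13.50 = 1.678; β = √(1 − 1/γ²) = √0.6448.

β = 0.803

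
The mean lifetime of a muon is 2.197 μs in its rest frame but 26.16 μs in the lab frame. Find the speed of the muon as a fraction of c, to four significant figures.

γ = Δt/τ₀ = 26.16/2.197 = 11.91
β = √(1 − 1/γ²) = √(1 − 0.007053) = √0.9929

β = 0.9965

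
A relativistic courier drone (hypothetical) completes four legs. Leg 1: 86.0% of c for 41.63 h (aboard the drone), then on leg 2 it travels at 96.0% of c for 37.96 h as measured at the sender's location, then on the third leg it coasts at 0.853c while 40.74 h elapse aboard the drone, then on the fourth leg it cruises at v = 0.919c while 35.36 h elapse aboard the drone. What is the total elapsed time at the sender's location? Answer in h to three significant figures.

Leg 1: β = 0.860; γ = 1/√(1 − 0.860²) = 1/√0.2604 = 1.960; Δt_1 = 1.960 × 41.63 = 81.58 h.
Leg 2: 37.96 h is already measured at the sender's location.
Leg 3: γ = 1/√(1 − 0.853²) = 1/√0.2724 = 1.916; Δt_3 = 1.916 × 40.74 = 78.06 h.
Leg 4: γ = 1/√(1 − 0.919²) = 1/√0.1554 = 2.536; Δt_4 = 2.536 × 35.36 = 89.69 h.
Total: 81.58 + 37.96 + 78.06 + 89.69 h.

Δt = 287 h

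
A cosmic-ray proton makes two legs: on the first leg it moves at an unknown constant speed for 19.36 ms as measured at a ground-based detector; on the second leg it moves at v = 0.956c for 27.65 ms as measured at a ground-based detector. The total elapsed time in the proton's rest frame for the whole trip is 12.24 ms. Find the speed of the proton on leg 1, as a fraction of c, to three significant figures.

β = 0.977

Leg 1: speed unknown; τ_1 = 19.36/γ_1.
Leg 2: γ = 1/√(1 − 0.956²) = 1/√0.08606 = 3.409; τ_2 = 27.65/3.409 = 8.112 ms.
Total proper time: τ_1 + 8.112 = 12.24, so τ_1 = 12.24 − 8.112 = 4.128 ms.
γ_1 = 19.36/4.128 = 4.689; β = √(1 − 1/γ²) = √0.9545.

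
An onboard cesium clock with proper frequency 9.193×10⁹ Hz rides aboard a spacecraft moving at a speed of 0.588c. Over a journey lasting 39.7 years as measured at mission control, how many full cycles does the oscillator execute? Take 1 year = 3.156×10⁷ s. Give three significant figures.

N = 9.32×10¹⁸

γ = 1/√(1 − 0.588²) = 1/√0.6543 = 1.236
The oscillator's own cycle count is N = f × τ where τ is the proper time aboard the spacecraft. τ = Δt/γ = 39.7/1.236 = 32.11 years = 1.013×10⁹ s.
N = 9.193×10⁹ × 1.013×10⁹ = 9.317×10¹⁸.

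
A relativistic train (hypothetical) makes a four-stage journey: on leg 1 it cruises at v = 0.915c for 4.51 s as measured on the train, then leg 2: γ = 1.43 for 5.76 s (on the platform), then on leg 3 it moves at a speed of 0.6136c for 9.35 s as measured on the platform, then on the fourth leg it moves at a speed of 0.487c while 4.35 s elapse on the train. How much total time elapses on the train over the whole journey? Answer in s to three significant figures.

τ = 20.3 s

Leg 1: 4.51 s is already measured on the train.
Leg 2: γ = 1.43; τ_2 = 5.76/1.430 = 4.028 s.
Leg 3: γ = 1/√(1 − 0.6136²) = 1/√0.6235 = 1.266; τ_3 = 9.35/1.266 = 7.383 s.
Leg 4: 4.35 s is already measured on the train.
Total: 4.510 + 4.028 + 7.383 + 4.350 s.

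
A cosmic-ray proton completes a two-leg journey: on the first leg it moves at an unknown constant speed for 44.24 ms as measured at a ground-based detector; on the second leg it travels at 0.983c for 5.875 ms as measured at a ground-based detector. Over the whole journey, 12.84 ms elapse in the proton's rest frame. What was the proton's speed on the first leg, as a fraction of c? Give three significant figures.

β = 0.964

Leg 1: speed unknown; τ_1 = 44.24/γ_1.
Leg 2: γ = 1/√(1 − 0.983²) = 1/√0.03371 = 5.446; τ_2 = 5.875/5.446 = 1.079 ms.
Total proper time: τ_1 + 1.079 = 12.84, so τ_1 = 12.84 − 1.079 = 11.76 ms.
γ_1 = 44.24/11.76 = 3.761; β = √(1 − 1/γ²) = √0.9293.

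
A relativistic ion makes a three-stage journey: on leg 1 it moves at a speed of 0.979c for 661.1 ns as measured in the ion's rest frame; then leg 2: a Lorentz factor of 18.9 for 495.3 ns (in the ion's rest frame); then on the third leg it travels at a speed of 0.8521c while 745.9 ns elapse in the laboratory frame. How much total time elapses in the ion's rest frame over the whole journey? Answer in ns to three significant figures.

Leg 1: 661.1 ns is already measured in the ion's rest frame.
Leg 2: 495.3 ns is already measured in the ion's rest frame.
Leg 3: γ = 1/√(1 − 0.8521²) = 1/√0.2739 = 1.911; τ_3 = 745.9/1.911 = 390.4 ns.
Total: 661.1 + 495.3 + 390.4 ns.

τ = 1550 ns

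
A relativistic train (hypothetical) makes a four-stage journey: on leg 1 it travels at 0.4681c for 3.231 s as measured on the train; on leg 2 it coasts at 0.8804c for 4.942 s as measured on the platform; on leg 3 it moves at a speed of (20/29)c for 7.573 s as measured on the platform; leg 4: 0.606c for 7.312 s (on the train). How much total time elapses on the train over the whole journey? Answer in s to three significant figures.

Leg 1: 3.231 s is already measured on the train.
Leg 2: γ = 1/√(1 − 0.8804²) = 1/√0.2249 = 2.109; τ_2 = 4.942/2.109 = 2.344 s.
Leg 3: γ = 1/√(1 − (20/29)²) = 29/21 ≈ 1.381; τ_3 = 7.573/1.381 = 5.484 s.
Leg 4: 7.312 s is already measured on the train.
Total: 3.231 + 2.344 + 5.484 + 7.312 s.

τ = 18.4 s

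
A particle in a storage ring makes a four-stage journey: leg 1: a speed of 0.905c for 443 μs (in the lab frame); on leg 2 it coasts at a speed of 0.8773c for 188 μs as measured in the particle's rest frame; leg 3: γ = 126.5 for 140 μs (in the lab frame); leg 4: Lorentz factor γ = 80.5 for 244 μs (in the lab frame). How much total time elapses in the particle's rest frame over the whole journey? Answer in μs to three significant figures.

Leg 1: γ = 1/√(1 − 0.905²) = 1/√0.1810 = 2.351; τ_1 = 443/2.351 = 188.5 μs.
Leg 2: 188 μs is already measured in the particle's rest frame.
Leg 3: γ = 126.5; τ_3 = 140/126.5 = 1.107 μs.
Leg 4: γ = 80.5; τ_4 = 244/80.50 = 3.031 μs.
Total: 188.5 + 188.0 + 1.107 + 3.031 μs.

τ = 381 μs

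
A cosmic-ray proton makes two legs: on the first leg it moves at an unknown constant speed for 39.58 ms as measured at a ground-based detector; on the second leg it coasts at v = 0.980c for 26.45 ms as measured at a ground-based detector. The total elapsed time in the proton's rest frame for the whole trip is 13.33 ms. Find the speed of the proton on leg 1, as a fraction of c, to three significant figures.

Leg 1: speed unknown; τ_1 = 39.58/γ_1.
Leg 2: γ = 1/√(1 − 0.980²) = 1/√0.03960 = 5.025; τ_2 = 26.45/5.025 = 5.263 ms.
Total proper time: τ_1 + 5.263 = 13.33, so τ_1 = 13.33 − 5.263 = 8.067 ms.
γ_1 = 39.58/8.067 = 4.907; β = √(1 − 1/γ²) = √0.9585.

β = 0.979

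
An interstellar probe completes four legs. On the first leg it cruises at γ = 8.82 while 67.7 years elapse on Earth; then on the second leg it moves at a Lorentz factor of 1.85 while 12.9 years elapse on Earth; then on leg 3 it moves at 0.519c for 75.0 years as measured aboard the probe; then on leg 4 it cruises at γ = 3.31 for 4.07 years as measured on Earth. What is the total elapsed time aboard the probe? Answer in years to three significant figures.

Leg 1: γ = 8.82; τ_1 = 67.7/8.820 = 7.676 years.
Leg 2: γ = 1.85; τ_2 = 12.9/1.850 = 6.973 years.
Leg 3: 75.0 years is already measured aboard the probe.
Leg 4: γ = 3.31; τ_4 = 4.07/3.310 = 1.230 years.
Total: 7.676 + 6.973 + 75.00 + 1.230 years.

τ = 90.9 years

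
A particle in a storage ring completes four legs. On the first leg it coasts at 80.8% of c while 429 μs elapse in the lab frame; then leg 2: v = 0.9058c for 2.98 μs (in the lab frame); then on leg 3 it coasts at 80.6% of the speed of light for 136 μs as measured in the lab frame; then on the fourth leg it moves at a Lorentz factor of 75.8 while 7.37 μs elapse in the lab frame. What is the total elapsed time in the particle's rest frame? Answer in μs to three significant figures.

τ = 335 μs

Leg 1: β = 0.808; γ = 1/√(1 − 0.808²) = 1/√0.3471 = 1.697; τ_1 = 429/1.697 = 252.8 μs.
Leg 2: γ = 1/√(1 − 0.9058²) = 1/√0.1795 = 2.360; τ_2 = 2.98/2.360 = 1.263 μs.
Leg 3: β = 0.806; γ = 1/√(1 − 0.806²) = 1/√0.3504 = 1.689; τ_3 = 136/1.689 = 80.50 μs.
Leg 4: γ = 75.8; τ_4 = 7.37/75.80 = 0.09723 μs.
Total: 252.8 + 1.263 + 80.50 + 0.09723 μs.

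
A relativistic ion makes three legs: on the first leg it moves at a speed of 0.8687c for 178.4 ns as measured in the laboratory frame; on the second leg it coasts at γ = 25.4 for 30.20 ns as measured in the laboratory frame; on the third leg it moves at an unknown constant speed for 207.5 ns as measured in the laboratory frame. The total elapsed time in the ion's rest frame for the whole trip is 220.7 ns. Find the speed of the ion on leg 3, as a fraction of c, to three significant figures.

Leg 1: γ = 1/√(1 − 0.8687²) = 1/√0.2454 = 2.019; τ_1 = 178.4/2.019 = 88.37 ns.
Leg 2: γ = 25.4; τ_2 = 30.20/25.40 = 1.189 ns.
Leg 3: speed unknown; τ_3 = 207.5/γ_3.
Total proper time: 88.37 + 1.189 + τ_3 = 220.7, so τ_3 = 220.7 − 89.56 = 131.1 ns.
γ_3 = 207.5/131.1 = 1.582; β = √(1 − 1/γ²) = √0.6006.

β = 0.775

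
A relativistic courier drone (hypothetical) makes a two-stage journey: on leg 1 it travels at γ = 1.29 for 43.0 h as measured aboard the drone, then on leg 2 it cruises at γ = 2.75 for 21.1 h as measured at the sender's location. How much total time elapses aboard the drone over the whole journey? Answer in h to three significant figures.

τ = 50.7 h

Leg 1: 43.0 h is already measured aboard the drone.
Leg 2: γ = 2.75; τ_2 = 21.1/2.750 = 7.673 h.
Total: 43.00 + 7.673 h.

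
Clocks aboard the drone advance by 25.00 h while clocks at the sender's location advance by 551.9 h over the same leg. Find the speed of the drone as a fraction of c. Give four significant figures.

β = 0.9990

The proper time is measured aboard the drone (both events occur at the drone's location); Δt is measured at the sender's location. γ = Δt/τ = 551.9/25.00 = 22.08.
β = √(1 − 1/γ²) = √(1 − 0.002052) = √0.9979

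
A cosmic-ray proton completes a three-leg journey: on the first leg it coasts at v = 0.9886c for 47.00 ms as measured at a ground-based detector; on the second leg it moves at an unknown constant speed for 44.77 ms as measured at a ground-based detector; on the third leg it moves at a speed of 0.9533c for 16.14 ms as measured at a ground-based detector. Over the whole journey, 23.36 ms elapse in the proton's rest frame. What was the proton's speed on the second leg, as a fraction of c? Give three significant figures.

β = 0.967

Leg 1: γ = 1/√(1 − 0.9886²) = 1/√0.02267 = 6.642; τ_1 = 47.00/6.642 = 7.077 ms.
Leg 2: speed unknown; τ_2 = 44.77/γ_2.
Leg 3: γ = 1/√(1 − 0.9533²) = 1/√0.09122 = 3.311; τ_3 = 16.14/3.311 = 4.875 ms.
Total proper time: 7.077 + τ_2 + 4.875 = 23.36, so τ_2 = 23.36 − 11.95 = 11.41 ms.
γ_2 = 44.77/11.41 = 3.924; β = √(1 − 1/γ²) = √0.9351.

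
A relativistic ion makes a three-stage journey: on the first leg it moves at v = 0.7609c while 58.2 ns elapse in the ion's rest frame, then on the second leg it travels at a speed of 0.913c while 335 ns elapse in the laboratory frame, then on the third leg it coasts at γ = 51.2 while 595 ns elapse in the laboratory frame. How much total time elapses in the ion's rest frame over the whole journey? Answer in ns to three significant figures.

Leg 1: 58.2 ns is already measured in the ion's rest frame.
Leg 2: γ = 1/√(1 − 0.913²) = 1/√0.1664 = 2.451; τ_2 = 335/2.451 = 136.7 ns.
Leg 3: γ = 51.2; τ_3 = 595/51.20 = 11.62 ns.
Total: 58.20 + 136.7 + 11.62 ns.

τ = 206 ns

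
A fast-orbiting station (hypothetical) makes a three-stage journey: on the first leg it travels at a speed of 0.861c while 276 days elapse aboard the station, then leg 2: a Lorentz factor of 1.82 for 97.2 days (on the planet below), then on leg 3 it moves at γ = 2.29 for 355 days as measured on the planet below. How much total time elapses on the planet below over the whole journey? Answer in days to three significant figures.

Δt = 995 days

Leg 1: γ = 1/√(1 − 0.861²) = 1/√0.2587 = 1.966; Δt_1 = 1.966 × 276 = 542.7 days.
Leg 2: 97.2 days is already measured on the planet below.
Leg 3: 355 days is already measured on the planet below.
Total: 542.7 + 97.20 + 355.0 days.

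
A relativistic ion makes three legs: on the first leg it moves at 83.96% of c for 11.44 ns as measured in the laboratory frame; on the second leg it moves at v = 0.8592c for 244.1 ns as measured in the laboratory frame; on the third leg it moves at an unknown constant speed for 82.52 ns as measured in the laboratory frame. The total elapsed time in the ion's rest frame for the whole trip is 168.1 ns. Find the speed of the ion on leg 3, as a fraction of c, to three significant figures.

Leg 1: β = 0.8396; γ = 1/√(1 − 0.8396²) = 1/√0.2951 = 1.841; τ_1 = 11.44/1.841 = 6.214 ns.
Leg 2: γ = 1/√(1 − 0.8592²) = 1/√0.2618 = 1.954; τ_2 = 244.1/1.954 = 124.9 ns.
Leg 3: speed unknown; τ_3 = 82.52/γ_3.
Total proper time: 6.214 + 124.9 + τ_3 = 168.1, so τ_3 = 168.1 − 131.1 = 36.99 ns.
γ_3 = 82.52/36.99 = 2.231; β = √(1 − 1/γ²) = √0.7990.

β = 0.894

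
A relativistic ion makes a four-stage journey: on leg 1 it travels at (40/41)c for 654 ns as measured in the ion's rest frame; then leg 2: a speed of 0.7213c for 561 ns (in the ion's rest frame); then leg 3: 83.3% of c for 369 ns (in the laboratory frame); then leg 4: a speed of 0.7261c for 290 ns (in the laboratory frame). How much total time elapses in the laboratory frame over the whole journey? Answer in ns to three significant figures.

Δt = 4450 ns

Leg 1: γ = 1/√(1 − (40/41)²) = 41/9 ≈ 4.556; Δt_1 = 4.556 × 654 = 2979 ns.
Leg 2: γ = 1/√(1 − 0.7213²) = 1/√0.4797 = 1.444; Δt_2 = 1.444 × 561 = 810.0 ns.
Leg 3: 369 ns is already measured in the laboratory frame.
Leg 4: 290 ns is already measured in the laboratory frame.
Total: 2979 + 810.0 + 369.0 + 290.0 ns.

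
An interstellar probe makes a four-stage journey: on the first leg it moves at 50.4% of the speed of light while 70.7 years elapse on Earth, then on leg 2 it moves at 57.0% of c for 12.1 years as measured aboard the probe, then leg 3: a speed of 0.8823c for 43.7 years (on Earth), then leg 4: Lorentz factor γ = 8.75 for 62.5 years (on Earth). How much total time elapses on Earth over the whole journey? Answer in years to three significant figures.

Δt = 192 years

Leg 1: 70.7 years is already measured on Earth.
Leg 2: β = 0.570; γ = 1/√(1 − 0.570²) = 1/√0.6751 = 1.217; Δt_2 = 1.217 × 12.1 = 14.73 years.
Leg 3: 43.7 years is already measured on Earth.
Leg 4: 62.5 years is already measured on Earth.
Total: 70.70 + 14.73 + 43.70 + 62.50 years.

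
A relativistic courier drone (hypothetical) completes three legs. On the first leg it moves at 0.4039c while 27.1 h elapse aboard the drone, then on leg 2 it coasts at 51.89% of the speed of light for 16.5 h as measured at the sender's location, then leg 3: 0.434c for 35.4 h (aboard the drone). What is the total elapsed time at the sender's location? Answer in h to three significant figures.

Δt = 85.4 h

Leg 1: γ = 1/√(1 − 0.4039²) = 1/√0.8369 = 1.093; Δt_1 = 1.093 × 27.1 = 29.62 h.
Leg 2: 16.5 h is already measured at the sender's location.
Leg 3: γ = 1/√(1 − 0.434²) = 1/√0.8116 = 1.110; Δt_3 = 1.110 × 35.4 = 39.29 h.
Total: 29.62 + 16.50 + 39.29 h.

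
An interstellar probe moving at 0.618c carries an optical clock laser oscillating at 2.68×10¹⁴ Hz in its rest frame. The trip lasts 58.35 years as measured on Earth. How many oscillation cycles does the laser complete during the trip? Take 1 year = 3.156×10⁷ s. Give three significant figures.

γ = 1/√(1 − 0.618²) = 1/√0.6181 = 1.272
The oscillator's own cycle count is N = f × τ where τ is the proper time aboard the probe. τ = Δt/γ = 58.35/1.272 = 45.87 years = 1.448×10⁹ s.
N = 2.68×10¹⁴ × 1.448×10⁹ = 3.880×10²³.

N = 3.88×10²³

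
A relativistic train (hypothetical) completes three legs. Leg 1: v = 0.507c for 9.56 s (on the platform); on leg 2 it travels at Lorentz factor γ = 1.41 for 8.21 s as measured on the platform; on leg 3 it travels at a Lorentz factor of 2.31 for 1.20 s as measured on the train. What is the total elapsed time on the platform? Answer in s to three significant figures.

Leg 1: 9.56 s is already measured on the platform.
Leg 2: 8.21 s is already measured on the platform.
Leg 3: γ = 2.31; Δt_3 = 2.310 × 1.20 = 2.772 s.
Total: 9.560 + 8.210 + 2.772 s.

Δt = 20.5 s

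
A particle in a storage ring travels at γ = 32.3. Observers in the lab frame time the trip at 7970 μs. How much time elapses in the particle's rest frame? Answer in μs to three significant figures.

τ = 247 μs

γ = 32.3
The interval measured in the lab frame is the dilated one; the clock in the particle's rest frame measures the proper time τ = Δt/γ = 7970/32.30 μs.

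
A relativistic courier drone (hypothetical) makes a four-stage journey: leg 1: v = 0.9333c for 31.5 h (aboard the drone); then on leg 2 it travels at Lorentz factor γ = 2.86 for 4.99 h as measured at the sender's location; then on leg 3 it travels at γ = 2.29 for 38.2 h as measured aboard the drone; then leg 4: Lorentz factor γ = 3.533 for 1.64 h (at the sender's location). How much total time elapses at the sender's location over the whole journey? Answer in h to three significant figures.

Leg 1: γ = 1/√(1 − 0.9333²) = 1/√0.1290 = 2.785; Δt_1 = 2.785 × 31.5 = 87.72 h.
Leg 2: 4.99 h is already measured at the sender's location.
Leg 3: γ = 2.29; Δt_3 = 2.290 × 38.2 = 87.48 h.
Leg 4: 1.64 h is already measured at the sender's location.
Total: 87.72 + 4.990 + 87.48 + 1.640 h.

Δt = 182 h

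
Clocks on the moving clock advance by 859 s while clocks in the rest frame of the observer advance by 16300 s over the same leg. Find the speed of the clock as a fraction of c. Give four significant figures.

The proper time is measured on the moving clock (both events occur at the clock's location); Δt is measured in the rest frame of the observer. γ = Δt/τ = 16300/859 = 18.98.
β = √(1 − 1/γ²) = √(1 − 0.002777) = √0.9972

v = 0.9986c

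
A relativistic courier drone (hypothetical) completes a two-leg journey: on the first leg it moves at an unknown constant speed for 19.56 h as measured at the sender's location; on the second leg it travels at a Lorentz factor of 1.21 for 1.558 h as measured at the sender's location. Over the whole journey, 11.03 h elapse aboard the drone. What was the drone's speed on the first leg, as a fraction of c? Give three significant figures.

β = 0.867

Leg 1: speed unknown; τ_1 = 19.56/γ_1.
Leg 2: γ = 1.21; τ_2 = 1.558/1.210 = 1.288 h.
Total proper time: τ_1 + 1.288 = 11.03, so τ_1 = 11.03 − 1.288 = 9.742 h.
γ_1 = 19.56/9.742 = 2.008; β = √(1 − 1/γ²) = √0.7519.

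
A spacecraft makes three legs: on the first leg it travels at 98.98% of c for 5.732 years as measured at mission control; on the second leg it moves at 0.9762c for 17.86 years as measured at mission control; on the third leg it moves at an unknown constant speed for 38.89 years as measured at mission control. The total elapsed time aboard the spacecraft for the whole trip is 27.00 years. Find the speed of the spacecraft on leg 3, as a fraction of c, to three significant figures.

β = 0.819

Leg 1: β = 0.9898; γ = 1/√(1 − 0.9898²) = 1/√0.02030 = 7.019; τ_1 = 5.732/7.019 = 0.8166 years.
Leg 2: γ = 1/√(1 − 0.9762²) = 1/√0.04703 = 4.611; τ_2 = 17.86/4.611 = 3.873 years.
Leg 3: speed unknown; τ_3 = 38.89/γ_3.
Total proper time: 0.8166 + 3.873 + τ_3 = 27.00, so τ_3 = 27.00 − 4.690 = 22.31 years.
γ_3 = 38.89/22.31 = 1.743; β = √(1 − 1/γ²) = √0.6709.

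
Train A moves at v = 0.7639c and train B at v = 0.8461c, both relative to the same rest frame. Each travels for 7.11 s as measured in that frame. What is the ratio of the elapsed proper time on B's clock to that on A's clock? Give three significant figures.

A: γ = 1/√(1 − 0.7639²) = 1/√0.4165 = 1.550. B: γ = 1/√(1 − 0.8461²) = 1/√0.2841 = 1.876.
τ_A/τ_B = γ_B/γ_A = 1.876/1.550 = 1.211, so τ_B/τ_A = 0.8260.

τ_B/τ_A = 0.826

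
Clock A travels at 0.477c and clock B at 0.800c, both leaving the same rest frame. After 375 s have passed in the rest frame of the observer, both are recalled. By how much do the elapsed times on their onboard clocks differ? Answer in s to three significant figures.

|τ_A − τ_B| = 105 s

A: γ = 1/√(1 − 0.477²) = 1/√0.7725 = 1.138; τ_A = 375/1.138 = 329.6 s.
B: γ = 1/√(1 − 0.800²) = 5/3 ≈ 1.667; τ_B = 375/1.667 = 225.0 s.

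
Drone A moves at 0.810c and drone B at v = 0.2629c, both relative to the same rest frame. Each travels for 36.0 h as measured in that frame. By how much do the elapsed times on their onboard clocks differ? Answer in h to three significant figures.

A: γ = 1/√(1 − 0.810²) = 1/√0.3439 = 1.705; τ_A = 36.0/1.705 = 21.11 h.
B: γ = 1/√(1 − 0.2629²) = 1/√0.9309 = 1.036; τ_B = 36.0/1.036 = 34.73 h.

|τ_A − τ_B| = 13.6 h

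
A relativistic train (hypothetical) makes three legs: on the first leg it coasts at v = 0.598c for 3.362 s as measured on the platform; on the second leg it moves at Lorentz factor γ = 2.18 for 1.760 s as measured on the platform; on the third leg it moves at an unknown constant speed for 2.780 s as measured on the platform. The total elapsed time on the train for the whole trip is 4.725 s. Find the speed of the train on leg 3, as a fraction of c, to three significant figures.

β = 0.898

Leg 1: γ = 1/√(1 − 0.598²) = 1/√0.6424 = 1.248; τ_1 = 3.362/1.248 = 2.695 s.
Leg 2: γ = 2.18; τ_2 = 1.760/2.180 = 0.8073 s.
Leg 3: speed unknown; τ_3 = 2.780/γ_3.
Total proper time: 2.695 + 0.8073 + τ_3 = 4.725, so τ_3 = 4.725 − 3.502 = 1.223 s.
γ_3 = 2.780/1.223 = 2.273; β = √(1 − 1/γ²) = √0.8065.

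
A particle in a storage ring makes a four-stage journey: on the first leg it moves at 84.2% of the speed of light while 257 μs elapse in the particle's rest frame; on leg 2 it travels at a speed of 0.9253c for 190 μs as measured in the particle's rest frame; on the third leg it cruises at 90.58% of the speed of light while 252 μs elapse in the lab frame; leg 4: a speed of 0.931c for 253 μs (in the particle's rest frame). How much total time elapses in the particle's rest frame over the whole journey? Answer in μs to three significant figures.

τ = 807 μs

Leg 1: 257 μs is already measured in the particle's rest frame.
Leg 2: 190 μs is already measured in the particle's rest frame.
Leg 3: β = 0.9058; γ = 1/√(1 − 0.9058²) = 1/√0.1795 = 2.360; τ_3 = 252/2.360 = 106.8 μs.
Leg 4: 253 μs is already measured in the particle's rest frame.
Total: 257.0 + 190.0 + 106.8 + 253.0 μs.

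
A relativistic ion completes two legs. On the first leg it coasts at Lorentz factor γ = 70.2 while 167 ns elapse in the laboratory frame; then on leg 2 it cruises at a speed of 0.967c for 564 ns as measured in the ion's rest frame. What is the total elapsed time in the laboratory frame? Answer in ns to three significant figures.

Leg 1: 167 ns is already measured in the laboratory frame.
Leg 2: γ = 1/√(1 − 0.967²) = 1/√0.06491 = 3.925; Δt_2 = 3.925 × 564 = 2214 ns.
Total: 167.0 + 2214 ns.

Δt = 2380 ns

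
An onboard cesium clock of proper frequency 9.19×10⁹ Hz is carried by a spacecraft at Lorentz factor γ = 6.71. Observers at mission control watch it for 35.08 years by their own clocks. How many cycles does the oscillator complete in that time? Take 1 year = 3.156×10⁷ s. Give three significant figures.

γ = 6.71
During 35.08 years of lab time, the oscillator's proper time advances by τ = Δt/γ = 35.08/6.710 = 5.228 years = 1.650×10⁸ s.
N = f × τ = 9.19×10⁹ × 1.650×10⁸ = 1.516×10¹⁸.

N = 1.52×10¹⁸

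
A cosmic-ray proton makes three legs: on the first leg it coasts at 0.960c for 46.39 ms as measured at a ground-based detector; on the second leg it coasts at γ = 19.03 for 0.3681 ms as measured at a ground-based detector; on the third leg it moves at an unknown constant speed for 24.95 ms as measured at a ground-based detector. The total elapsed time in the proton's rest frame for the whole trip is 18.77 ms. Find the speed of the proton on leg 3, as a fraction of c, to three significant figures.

β = 0.973

Leg 1: γ = 1/√(1 − 0.960²) = 25/7 ≈ 3.571; τ_1 = 46.39/3.571 = 12.99 ms.
Leg 2: γ = 19.03; τ_2 = 0.3681/19.03 = 0.01934 ms.
Leg 3: speed unknown; τ_3 = 24.95/γ_3.
Total proper time: 12.99 + 0.01934 + τ_3 = 18.77, so τ_3 = 18.77 − 13.01 = 5.761 ms.
γ_3 = 24.95/5.761 = 4.331; β = √(1 − 1/γ²) = √0.9467.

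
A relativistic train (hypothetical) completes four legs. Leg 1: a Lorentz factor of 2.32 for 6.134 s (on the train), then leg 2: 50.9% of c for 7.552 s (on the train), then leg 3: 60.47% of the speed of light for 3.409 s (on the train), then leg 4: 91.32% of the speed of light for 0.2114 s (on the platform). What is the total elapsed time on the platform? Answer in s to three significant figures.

Δt = 27.5 s

Leg 1: γ = 2.32; Δt_1 = 2.320 × 6.134 = 14.23 s.
Leg 2: β = 0.509; γ = 1/√(1 − 0.509²) = 1/√0.7409 = 1.162; Δt_2 = 1.162 × 7.552 = 8.774 s.
Leg 3: β = 0.6047; γ = 1/√(1 − 0.6047²) = 1/√0.6343 = 1.256; Δt_3 = 1.256 × 3.409 = 4.280 s.
Leg 4: 0.2114 s is already measured on the platform.
Total: 14.23 + 8.774 + 4.280 + 0.2114 s.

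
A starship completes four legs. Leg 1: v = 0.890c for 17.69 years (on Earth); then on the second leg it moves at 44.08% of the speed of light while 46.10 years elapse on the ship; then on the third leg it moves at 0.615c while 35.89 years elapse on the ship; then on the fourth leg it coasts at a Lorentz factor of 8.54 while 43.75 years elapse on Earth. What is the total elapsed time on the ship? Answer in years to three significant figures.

τ = 95.2 years

Leg 1: γ = 1/√(1 − 0.890²) = 1/√0.2079 = 2.193; τ_1 = 17.69/2.193 = 8.066 years.
Leg 2: 46.10 years is already measured on the ship.
Leg 3: 35.89 years is already measured on the ship.
Leg 4: γ = 8.54; τ_4 = 43.75/8.540 = 5.123 years.
Total: 8.066 + 46.10 + 35.89 + 5.123 years.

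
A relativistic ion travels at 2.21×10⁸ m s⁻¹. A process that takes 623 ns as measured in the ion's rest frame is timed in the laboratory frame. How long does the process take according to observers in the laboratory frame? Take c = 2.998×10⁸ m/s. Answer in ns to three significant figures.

β = 2.21×10⁸/2.998×10⁸ = 0.7372; γ = 1/√(1 − 0.7372²) = 1.480
The interval measured in the ion's rest frame is the proper time (both events occur at the same place in that frame); the lab-frame interval is Δt = γτ = 1.480 × 623 ns.

Δt = 922 ns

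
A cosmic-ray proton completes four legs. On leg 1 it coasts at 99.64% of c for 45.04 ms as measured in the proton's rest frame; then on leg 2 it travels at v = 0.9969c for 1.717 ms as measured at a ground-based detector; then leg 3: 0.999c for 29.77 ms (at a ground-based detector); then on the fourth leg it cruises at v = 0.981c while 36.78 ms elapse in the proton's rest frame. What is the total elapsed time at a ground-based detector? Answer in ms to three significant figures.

Δt = 752 ms

Leg 1: β = 0.9964; γ = 1/√(1 − 0.9964²) = 1/√0.007187 = 11.80; Δt_1 = 11.80 × 45.04 = 531.3 ms.
Leg 2: 1.717 ms is already measured at a ground-based detector.
Leg 3: 29.77 ms is already measured at a ground-based detector.
Leg 4: γ = 1/√(1 − 0.981²) = 1/√0.03764 = 5.154; Δt_4 = 5.154 × 36.78 = 189.6 ms.
Total: 531.3 + 1.717 + 29.77 + 189.6 ms.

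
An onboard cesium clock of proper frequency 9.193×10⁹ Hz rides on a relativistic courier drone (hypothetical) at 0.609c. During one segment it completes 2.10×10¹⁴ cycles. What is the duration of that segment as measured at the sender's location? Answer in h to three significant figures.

Δt = 8.00 h

γ = 1/√(1 − 0.609²) = 1/√0.6291 = 1.261
Proper time for N cycles: τ = N/f = 2.10×10¹⁴/(9.193×10⁹) = 2.284×10⁴ s = 6.345 h.
Lab-frame duration Δt = γτ = 1.261 × 6.345 = 8.000 h.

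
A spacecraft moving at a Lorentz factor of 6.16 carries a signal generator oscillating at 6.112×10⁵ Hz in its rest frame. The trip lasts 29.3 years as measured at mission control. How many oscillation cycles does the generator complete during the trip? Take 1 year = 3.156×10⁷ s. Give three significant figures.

N = 9.18×10¹³

γ = 6.16
The oscillator's own cycle count is N = f × τ where τ is the proper time aboard the spacecraft. τ = Δt/γ = 29.3/6.160 = 4.756 years = 1.501×10⁸ s.
N = 6.112×10⁵ × 1.501×10⁸ = 9.175×10¹³.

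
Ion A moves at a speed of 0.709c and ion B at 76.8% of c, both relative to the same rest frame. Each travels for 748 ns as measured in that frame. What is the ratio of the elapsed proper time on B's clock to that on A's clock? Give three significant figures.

A: γ = 1/√(1 − 0.709²) = 1/√0.4973 = 1.418. B: β = 0.768; γ = 1/√(1 − 0.768²) = 1/√0.4102 = 1.561.
τ_A/τ_B = γ_B/γ_A = 1.561/1.418 = 1.101, so τ_B/τ_A = 0.9082.

τ_B/τ_A = 0.908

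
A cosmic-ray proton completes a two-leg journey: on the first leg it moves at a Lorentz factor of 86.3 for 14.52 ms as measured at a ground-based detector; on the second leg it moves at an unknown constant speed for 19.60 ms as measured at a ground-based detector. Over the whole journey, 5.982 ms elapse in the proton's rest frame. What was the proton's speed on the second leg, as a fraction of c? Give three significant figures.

Leg 1: γ = 86.3; τ_1 = 14.52/86.30 = 0.1683 ms.
Leg 2: speed unknown; τ_2 = 19.60/γ_2.
Total proper time: 0.1683 + τ_2 = 5.982, so τ_2 = 5.982 − 0.1683 = 5.814 ms.
γ_2 = 19.60/5.814 = 3.371; β = √(1 − 1/γ²) = √0.9120.

β = 0.955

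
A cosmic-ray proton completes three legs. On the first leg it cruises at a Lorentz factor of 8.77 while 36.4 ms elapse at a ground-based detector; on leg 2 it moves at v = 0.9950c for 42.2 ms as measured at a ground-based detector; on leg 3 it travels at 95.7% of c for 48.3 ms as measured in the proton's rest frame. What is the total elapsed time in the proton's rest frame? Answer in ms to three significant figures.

τ = 56.7 ms

Leg 1: γ = 8.77; τ_1 = 36.4/8.770 = 4.151 ms.
Leg 2: γ = 1/√(1 − 0.9950²) = 1/√0.009975 = 10.01; τ_2 = 42.2/10.01 = 4.215 ms.
Leg 3: 48.3 ms is already measured in the proton's rest frame.
Total: 4.151 + 4.215 + 48.30 ms.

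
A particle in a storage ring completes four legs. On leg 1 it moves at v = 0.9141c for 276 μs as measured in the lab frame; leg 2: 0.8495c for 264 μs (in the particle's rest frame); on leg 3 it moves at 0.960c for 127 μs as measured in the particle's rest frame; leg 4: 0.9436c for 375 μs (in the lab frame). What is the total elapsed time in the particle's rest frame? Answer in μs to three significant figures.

Leg 1: γ = 1/√(1 − 0.9141²) = 1/√0.1644 = 2.466; τ_1 = 276/2.466 = 111.9 μs.
Leg 2: 264 μs is already measured in the particle's rest frame.
Leg 3: 127 μs is already measured in the particle's rest frame.
Leg 4: γ = 1/√(1 − 0.9436²) = 1/√0.1096 = 3.020; τ_4 = 375/3.020 = 124.2 μs.
Total: 111.9 + 264.0 + 127.0 + 124.2 μs.

τ = 627 μs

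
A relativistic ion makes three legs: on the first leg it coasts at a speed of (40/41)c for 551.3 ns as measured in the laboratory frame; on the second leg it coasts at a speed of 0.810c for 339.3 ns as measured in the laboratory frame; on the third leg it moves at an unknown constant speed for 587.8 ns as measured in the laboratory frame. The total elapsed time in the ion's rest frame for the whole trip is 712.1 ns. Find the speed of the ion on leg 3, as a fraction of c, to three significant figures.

Leg 1: γ = 1/√(1 − (40/41)²) = 41/9 ≈ 4.556; τ_1 = 551.3/4.556 = 121.0 ns.
Leg 2: γ = 1/√(1 − 0.810²) = 1/√0.3439 = 1.705; τ_2 = 339.3/1.705 = 199.0 ns.
Leg 3: speed unknown; τ_3 = 587.8/γ_3.
Total proper time: 121.0 + 199.0 + τ_3 = 712.1, so τ_3 = 712.1 − 320.0 = 392.1 ns.
γ_3 = 587.8/392.1 = 1.499; β = √(1 − 1/γ²) = √0.5550.

β = 0.745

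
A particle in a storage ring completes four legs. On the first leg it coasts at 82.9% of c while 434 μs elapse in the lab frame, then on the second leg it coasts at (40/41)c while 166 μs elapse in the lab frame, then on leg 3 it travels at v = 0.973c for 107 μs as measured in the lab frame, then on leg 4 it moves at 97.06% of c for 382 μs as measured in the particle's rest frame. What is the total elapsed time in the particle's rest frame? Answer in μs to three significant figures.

Leg 1: β = 0.829; γ = 1/√(1 − 0.829²) = 1/√0.3128 = 1.788; τ_1 = 434/1.788 = 242.7 μs.
Leg 2: γ = 1/√(1 − (40/41)²) = 41/9 ≈ 4.556; τ_2 = 166/4.556 = 36.44 μs.
Leg 3: γ = 1/√(1 − 0.973²) = 1/√0.05327 = 4.333; τ_3 = 107/4.333 = 24.70 μs.
Leg 4: 382 μs is already measured in the particle's rest frame.
Total: 242.7 + 36.44 + 24.70 + 382.0 μs.

τ = 686 μs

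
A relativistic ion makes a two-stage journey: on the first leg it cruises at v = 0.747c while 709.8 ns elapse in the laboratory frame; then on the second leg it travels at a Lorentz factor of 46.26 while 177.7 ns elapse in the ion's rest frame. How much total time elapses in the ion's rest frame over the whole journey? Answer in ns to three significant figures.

τ = 650 ns

Leg 1: γ = 1/√(1 − 0.747²) = 1/√0.4420 = 1.504; τ_1 = 709.8/1.504 = 471.9 ns.
Leg 2: 177.7 ns is already measured in the ion's rest frame.
Total: 471.9 + 177.7 ns.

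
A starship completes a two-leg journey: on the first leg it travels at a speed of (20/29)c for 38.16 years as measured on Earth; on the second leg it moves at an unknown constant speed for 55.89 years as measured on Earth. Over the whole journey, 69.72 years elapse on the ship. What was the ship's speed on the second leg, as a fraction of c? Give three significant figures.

Leg 1: γ = 1/√(1 − (20/29)²) = 29/21 ≈ 1.381; τ_1 = 38.16/1.381 = 27.63 years.
Leg 2: speed unknown; τ_2 = 55.89/γ_2.
Total proper time: 27.63 + τ_2 = 69.72, so τ_2 = 69.72 − 27.63 = 42.09 years.
γ_2 = 55.89/42.09 = 1.328; β = √(1 − 1/γ²) = √0.4329.

β = 0.658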